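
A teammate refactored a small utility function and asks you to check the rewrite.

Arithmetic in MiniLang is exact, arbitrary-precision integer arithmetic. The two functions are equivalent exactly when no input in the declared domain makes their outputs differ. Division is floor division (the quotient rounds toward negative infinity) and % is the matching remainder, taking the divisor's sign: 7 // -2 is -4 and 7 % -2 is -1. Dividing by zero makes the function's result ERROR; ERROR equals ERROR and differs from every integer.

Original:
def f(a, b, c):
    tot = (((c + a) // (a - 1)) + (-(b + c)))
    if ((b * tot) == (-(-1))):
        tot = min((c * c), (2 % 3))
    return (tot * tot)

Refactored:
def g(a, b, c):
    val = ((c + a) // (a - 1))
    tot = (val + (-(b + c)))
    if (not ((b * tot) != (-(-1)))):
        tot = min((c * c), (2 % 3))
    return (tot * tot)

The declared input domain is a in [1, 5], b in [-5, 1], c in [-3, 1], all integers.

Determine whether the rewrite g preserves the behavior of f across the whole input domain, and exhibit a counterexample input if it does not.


Behavior is preserved: although local variable names differ, and boolean connective usage differs, and comparison usage differs, and statement counts differ, the outputs never diverge.
Tracing a=4, b=0, c=0: f: tot := 1 | ((b * tot) == (-(-1))): false | result 1 | g: val := 1 | tot := 1 | (not ((b * tot) != (-(-1)))): false | result 1 — matching result 1.
Every one of the 175 inputs gives matching results.
verdict: equivalent


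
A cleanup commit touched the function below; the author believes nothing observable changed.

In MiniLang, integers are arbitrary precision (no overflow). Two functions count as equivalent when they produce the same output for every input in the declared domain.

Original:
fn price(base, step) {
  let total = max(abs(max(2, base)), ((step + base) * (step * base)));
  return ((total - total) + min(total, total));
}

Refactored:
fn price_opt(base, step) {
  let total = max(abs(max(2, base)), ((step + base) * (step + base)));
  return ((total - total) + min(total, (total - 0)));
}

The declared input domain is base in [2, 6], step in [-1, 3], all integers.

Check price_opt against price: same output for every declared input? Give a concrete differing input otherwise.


Take base=2, step=0.
price: total := 2 | result 2
price_opt: total := 4 | result 4
2 != 4, so the rewrite changes behavior.
verdict: not equivalent; witness: base=2, step=0


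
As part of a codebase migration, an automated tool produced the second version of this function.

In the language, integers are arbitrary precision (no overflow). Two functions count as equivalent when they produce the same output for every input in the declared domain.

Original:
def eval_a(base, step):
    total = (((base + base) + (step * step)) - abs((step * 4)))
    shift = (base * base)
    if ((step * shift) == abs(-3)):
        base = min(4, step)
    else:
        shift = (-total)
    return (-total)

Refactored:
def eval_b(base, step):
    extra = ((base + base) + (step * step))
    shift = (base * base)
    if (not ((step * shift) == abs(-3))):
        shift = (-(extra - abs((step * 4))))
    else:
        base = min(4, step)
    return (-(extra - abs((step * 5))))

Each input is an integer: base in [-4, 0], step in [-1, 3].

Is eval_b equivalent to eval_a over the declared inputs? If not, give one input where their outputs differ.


Input base=-4, step=-1: 11 from eval_a versus 12 from eval_b.
verdict: not equivalent; witness: base=-4, step=-1


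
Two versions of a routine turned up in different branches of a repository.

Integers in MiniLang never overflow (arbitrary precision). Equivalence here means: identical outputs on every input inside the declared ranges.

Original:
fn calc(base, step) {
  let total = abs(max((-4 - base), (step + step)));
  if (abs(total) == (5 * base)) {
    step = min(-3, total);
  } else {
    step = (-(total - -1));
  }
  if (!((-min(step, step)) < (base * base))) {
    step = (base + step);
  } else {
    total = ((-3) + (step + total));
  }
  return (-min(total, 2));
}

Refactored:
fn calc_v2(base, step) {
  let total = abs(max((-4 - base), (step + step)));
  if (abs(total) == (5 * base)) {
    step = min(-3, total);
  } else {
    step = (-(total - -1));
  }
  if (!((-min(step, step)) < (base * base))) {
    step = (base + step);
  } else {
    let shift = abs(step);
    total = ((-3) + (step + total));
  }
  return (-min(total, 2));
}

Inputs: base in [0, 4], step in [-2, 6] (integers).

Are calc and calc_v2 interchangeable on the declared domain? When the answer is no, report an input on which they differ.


Changes here: local variable names differ, and min/max/abs usage differs, and statement counts differ; the full 45-point sweep finds no disagreement.
verdict: equivalent


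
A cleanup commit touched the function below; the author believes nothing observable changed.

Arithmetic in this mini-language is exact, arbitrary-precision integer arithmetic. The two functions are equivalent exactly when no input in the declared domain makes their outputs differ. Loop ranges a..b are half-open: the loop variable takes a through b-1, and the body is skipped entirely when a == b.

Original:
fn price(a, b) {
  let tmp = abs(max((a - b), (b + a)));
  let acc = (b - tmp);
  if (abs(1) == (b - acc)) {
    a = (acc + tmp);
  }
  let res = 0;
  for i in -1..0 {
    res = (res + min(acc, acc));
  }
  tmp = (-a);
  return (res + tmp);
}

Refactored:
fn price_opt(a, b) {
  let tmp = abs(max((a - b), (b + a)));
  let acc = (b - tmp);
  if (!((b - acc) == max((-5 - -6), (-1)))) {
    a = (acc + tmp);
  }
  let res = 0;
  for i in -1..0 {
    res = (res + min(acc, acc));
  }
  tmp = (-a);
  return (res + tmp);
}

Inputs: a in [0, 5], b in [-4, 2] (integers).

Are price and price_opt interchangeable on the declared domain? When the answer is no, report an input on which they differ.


Evaluate both at a=0, b=-4.
price: tmp=4, then acc=-8, then (abs(1) == (b - acc)) is false, then res=0, then (i=-1), then res=-8, then tmp=0, then returns -8
price_opt: tmp=4, then acc=-8, then (!((b - acc) == max((-5 - -6), (-1)))) is true, then a=-4, then res=0, then (i=-1), then res=-8, then tmp=4, then returns -4
-8 vs -4 — the two versions disagree here.
verdict: not equivalent; witness: a=0, b=-4


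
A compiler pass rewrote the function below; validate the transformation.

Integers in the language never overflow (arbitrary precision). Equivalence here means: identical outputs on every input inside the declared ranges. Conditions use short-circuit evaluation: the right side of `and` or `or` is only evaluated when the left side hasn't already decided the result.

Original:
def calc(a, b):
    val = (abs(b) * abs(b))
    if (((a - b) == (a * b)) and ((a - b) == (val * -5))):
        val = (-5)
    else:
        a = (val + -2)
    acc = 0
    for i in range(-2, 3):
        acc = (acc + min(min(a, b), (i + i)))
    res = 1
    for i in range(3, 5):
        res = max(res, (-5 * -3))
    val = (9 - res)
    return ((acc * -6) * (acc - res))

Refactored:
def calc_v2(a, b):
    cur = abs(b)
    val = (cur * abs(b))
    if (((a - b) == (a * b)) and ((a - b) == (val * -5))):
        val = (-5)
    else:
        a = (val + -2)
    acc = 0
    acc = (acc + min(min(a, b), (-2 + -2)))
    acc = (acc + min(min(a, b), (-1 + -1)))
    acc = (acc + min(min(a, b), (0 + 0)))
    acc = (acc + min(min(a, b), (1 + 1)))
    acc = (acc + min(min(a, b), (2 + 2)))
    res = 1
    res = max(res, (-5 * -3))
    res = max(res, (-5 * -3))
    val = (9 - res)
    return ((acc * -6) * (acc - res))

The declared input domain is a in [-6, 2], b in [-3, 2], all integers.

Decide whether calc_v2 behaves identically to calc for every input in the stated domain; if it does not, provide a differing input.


Behavior is preserved: although statement counts differ, local variable names differ, arithmetic usage differs, loop structure differs, constant usage differs, min/max/abs usage differs, the outputs never diverge.
Tracing a=1, b=-1: calc: val := 1 | (((a - b) == (a * b)) and ((a - b) == (val * -5))): false | a := -1 | acc := 0 | iter i=-2: | acc := -4 | iter i=-1: | acc := -6 | iter i=0: | acc := -7 | iter i=1: | acc := -8 | iter i=2: | acc := -9 | res := 1 | iter i=3: | res := 15 | iter i=4: | res := 15 | val := -6 | result -1296 | calc_v2: cur := 1 | val := 1 | (((a - b) == (a * b)) and ((a - b) == (val * -5))): false | a := -1 | acc := 0 | acc := -4 | acc := -6 | acc := -7 | acc := -8 | acc := -9 | res := 1 | res := 15 | res := 15 | val := -6 | result -1296 — matching result -1296.
An exhaustive pass over the 54 declared inputs shows identical outputs.
verdict: equivalent


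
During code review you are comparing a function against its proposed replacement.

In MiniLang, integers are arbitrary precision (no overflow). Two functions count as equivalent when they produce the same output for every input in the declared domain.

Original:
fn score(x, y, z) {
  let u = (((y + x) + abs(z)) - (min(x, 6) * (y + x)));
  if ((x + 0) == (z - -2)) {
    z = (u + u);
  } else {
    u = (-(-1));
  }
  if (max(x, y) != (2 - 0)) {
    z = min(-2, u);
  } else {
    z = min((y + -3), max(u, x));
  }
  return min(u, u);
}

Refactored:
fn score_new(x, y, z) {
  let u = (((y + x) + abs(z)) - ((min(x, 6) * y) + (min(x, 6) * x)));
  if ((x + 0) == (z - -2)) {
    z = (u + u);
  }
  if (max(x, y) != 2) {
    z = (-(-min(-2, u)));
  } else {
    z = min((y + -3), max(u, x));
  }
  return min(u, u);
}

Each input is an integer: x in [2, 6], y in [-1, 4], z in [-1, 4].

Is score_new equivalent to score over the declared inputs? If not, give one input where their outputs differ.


These are not equivalent — on x=2, y=-1, z=-1 the outputs split (1 vs 0).
score: u = 0; ((x + 0) == (z - -2)) -> false; u = 1; (max(x, y) != (2 - 0)) -> false; z = -4; return 1
score_new: u = 0; ((x + 0) == (z - -2)) -> false; (max(x, y) != 2) -> false; z = -4; return 0
verdict: not equivalent; witness: x=2, y=-1, z=-1


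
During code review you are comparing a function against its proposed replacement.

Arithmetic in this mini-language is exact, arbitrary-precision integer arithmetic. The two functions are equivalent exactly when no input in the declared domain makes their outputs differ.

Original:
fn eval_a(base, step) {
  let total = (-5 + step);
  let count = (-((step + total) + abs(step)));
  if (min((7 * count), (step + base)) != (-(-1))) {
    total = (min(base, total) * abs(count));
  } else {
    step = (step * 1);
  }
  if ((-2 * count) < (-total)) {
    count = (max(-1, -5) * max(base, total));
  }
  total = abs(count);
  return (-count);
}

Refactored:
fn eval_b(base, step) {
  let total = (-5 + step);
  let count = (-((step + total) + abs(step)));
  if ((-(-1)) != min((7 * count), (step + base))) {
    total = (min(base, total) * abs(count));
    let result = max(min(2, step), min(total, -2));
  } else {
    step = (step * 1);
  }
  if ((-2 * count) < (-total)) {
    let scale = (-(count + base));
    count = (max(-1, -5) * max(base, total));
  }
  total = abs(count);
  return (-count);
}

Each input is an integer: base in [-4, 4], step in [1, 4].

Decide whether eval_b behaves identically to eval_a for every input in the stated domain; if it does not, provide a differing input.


Equivalent. There is a behavioral-looking edit here, yet the outcome never shifts on this domain.
Checked all 36 inputs in the declared domain: the outputs agree on every one.
As a probe, take base=3, step=1: eval_a runs total=-4, then count=2, then (min((7 * count), (step + base)) != (-(-1))) is true, then total=-8, then ((-2 * count) < (-total)) is true, then count=-3, then total=3, then returns 3; eval_b runs total=-4, then count=2, then ((-(-1)) != min((7 * count), (step + base))) is true, then total=-8, then result=1, then ((-2 * count) < (-total)) is true, then scale=-5, then count=-3, then total=3, then returns 3; both end at 3.
verdict: equivalent


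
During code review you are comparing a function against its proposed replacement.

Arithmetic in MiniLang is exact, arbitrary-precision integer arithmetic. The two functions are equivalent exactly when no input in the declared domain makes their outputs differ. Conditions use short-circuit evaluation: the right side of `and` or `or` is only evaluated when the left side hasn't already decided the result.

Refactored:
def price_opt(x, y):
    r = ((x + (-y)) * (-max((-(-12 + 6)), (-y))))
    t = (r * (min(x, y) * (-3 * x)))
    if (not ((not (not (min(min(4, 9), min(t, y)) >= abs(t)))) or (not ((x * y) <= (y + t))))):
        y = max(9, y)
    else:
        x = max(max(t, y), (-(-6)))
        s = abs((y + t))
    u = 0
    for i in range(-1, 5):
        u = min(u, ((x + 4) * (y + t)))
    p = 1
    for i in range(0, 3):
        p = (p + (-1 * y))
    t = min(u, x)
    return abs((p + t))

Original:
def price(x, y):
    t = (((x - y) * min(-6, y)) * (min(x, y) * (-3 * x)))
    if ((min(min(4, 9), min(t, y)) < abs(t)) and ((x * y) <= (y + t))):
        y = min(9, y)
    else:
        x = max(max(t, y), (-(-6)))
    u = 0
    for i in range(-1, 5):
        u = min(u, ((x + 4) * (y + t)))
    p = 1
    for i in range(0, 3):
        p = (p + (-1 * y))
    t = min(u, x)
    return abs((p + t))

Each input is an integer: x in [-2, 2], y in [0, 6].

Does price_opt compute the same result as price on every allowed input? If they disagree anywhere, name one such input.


At x=2, y=1: price gives 2, price_opt gives 26.
verdict: not equivalent; witness: x=2, y=1


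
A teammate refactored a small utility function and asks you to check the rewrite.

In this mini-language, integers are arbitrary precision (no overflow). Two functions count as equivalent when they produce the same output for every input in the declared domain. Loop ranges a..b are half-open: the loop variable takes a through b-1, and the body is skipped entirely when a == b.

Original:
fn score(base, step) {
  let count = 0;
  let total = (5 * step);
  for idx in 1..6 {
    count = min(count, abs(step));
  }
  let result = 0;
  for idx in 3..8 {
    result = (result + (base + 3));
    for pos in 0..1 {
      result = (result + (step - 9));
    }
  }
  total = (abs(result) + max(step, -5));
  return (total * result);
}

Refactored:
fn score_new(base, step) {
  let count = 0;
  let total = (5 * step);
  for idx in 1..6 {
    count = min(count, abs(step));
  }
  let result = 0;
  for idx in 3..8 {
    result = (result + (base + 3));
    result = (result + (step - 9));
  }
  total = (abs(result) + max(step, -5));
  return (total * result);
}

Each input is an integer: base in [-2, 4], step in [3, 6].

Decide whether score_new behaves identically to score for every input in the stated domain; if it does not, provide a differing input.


The two are interchangeable: loop structure differs; and statement counts differ; and local variable names differ, and every declared input agrees.
As a probe, take base=3, step=4: score runs count := 0 | total := 20 | iter idx=1: | count := 0 | iter idx=2: | count := 0 | iter idx=3: | count := 0 | iter idx=4: | count := 0 | iter idx=5: | count := 0 | result := 0 | iter idx=3: | result := 6 | iter pos=0: | result := 1 | iter idx=4: | result := 7 | iter pos=0: | result := 2 | iter idx=5: | result := 8 | iter pos=0: | result := 3 | iter idx=6: | result := 9 | iter pos=0: | result := 4 | iter idx=7: | result := 10 | iter pos=0: | result := 5 | total := 9 | result 45; score_new runs count := 0 | total := 20 | iter idx=1: | count := 0 | iter idx=2: | count := 0 | iter idx=3: | count := 0 | iter idx=4: | count := 0 | iter idx=5: | count := 0 | result := 0 | iter idx=3: | result := 6 | result := 1 | iter idx=4: | result := 7 | result := 2 | iter idx=5: | result := 8 | result := 3 | iter idx=6: | result := 9 | result := 4 | iter idx=7: | result := 10 | result := 5 | total := 9 | result 45; both end at 45.
Across all 28 domain points the two functions coincide.
verdict: equivalent


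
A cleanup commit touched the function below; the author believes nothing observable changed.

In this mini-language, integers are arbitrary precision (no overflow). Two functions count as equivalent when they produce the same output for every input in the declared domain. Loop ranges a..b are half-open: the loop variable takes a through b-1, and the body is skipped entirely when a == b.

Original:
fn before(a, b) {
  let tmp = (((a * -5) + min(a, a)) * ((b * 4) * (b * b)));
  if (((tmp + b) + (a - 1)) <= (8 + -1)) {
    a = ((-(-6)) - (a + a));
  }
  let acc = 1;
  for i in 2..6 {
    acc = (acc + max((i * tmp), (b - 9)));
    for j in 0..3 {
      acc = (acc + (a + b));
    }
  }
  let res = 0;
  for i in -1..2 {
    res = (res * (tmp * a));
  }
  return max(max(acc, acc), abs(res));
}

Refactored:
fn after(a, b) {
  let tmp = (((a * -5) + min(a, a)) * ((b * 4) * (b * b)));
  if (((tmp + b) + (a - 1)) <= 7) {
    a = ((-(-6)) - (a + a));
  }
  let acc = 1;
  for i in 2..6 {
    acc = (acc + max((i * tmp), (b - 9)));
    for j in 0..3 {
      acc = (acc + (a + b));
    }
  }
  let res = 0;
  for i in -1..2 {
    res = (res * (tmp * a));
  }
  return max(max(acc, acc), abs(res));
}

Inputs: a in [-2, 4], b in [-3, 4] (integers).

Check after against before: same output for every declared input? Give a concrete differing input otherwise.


Side by side, the visible changes include: constant usage differs; and arithmetic usage differs.
As a probe, take a=1, b=-1: before runs tmp := 16 | (((tmp + b) + (a - 1)) <= (8 + -1)): false | acc := 1 | iter i=2: | acc := 33 | iter j=0: | acc := 33 | iter j=1: | acc := 33 | iter j=2: | acc := 33 | iter i=3: | acc := 81 | iter j=0: | acc := 81 | iter j=1: | acc := 81 | iter j=2: | acc := 81 | iter i=4: | acc := 145 | iter j=0: | acc := 145 | iter j=1: | acc := 145 | iter j=2: | acc := 145 | iter i=5: | acc := 225 | iter j=0: | acc := 225 | iter j=1: | acc := 225 | iter j=2: | acc := 225 | res := 0 | iter i=-1: | res := 0 | iter i=0: | res := 0 | iter i=1: | res := 0 | result 225; after runs tmp := 16 | (((tmp + b) + (a - 1)) <= 7): false | acc := 1 | iter i=2: | acc := 33 | iter j=0: | acc := 33 | iter j=1: | acc := 33 | iter j=2: | acc := 33 | iter i=3: | acc := 81 | iter j=0: | acc := 81 | iter j=1: | acc := 81 | iter j=2: | acc := 81 | iter i=4: | acc := 145 | iter j=0: | acc := 145 | iter j=1: | acc := 145 | iter j=2: | acc := 145 | iter i=5: | acc := 225 | iter j=0: | acc := 225 | iter j=1: | acc := 225 | iter j=2: | acc := 225 | res := 0 | iter i=-1: | res := 0 | iter i=0: | res := 0 | iter i=1: | res := 0 | result 225; both end at 225.
Every one of the 56 inputs gives matching results.
verdict: equivalent


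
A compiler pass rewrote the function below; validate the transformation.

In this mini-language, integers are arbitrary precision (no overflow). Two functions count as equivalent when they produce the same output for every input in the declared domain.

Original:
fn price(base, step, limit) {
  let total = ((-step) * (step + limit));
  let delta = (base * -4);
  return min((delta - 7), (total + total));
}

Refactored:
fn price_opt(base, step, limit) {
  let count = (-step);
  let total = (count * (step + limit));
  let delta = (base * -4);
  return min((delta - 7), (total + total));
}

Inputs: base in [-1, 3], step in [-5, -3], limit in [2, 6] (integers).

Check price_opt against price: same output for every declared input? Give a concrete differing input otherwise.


Comparing the listings, the differences include: statement counts differ; also local variable names differ.
As a probe, take base=-1, step=-5, limit=2: price runs total=-15, then delta=4, then returns -30; price_opt runs count=5, then total=-15, then delta=4, then returns -30; both end at -30.
Every one of the 75 inputs gives matching results.
verdict: equivalent


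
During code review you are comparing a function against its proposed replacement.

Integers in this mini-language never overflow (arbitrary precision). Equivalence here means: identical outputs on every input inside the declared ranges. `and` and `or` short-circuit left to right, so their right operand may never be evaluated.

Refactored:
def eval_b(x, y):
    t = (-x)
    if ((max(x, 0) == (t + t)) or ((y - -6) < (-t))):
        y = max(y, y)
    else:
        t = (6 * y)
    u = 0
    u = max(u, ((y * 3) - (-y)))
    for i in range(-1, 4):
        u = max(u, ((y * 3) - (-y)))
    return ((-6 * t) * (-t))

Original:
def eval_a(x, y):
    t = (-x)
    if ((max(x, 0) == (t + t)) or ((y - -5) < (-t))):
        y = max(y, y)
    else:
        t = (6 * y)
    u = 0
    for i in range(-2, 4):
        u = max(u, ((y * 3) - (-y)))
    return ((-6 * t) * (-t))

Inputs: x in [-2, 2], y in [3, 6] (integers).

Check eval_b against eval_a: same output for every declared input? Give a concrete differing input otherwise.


Equivalent. The one real change (`-5` became `-6`) has no effect anywhere in the declared ranges.
Across all 20 domain points the two functions coincide.
Tracing x=1, y=3: eval_a: t = -1; ((max(x, 0) == (t + t)) or ((y - -5) < (-t))) -> false; t = 18; u = 0; [i=-2]; u = 12; [i=-1]; u = 12; [i=0]; u = 12; [i=1]; u = 12; [i=2]; u = 12; [i=3]; u = 12; return 1944 | eval_b: t = -1; ((max(x, 0) == (t + t)) or ((y - -6) < (-t))) -> false; t = 18; u = 0; u = 12; [i=-1]; u = 12; [i=0]; u = 12; [i=1]; u = 12; [i=2]; u = 12; [i=3]; u = 12; return 1944 — matching result 1944.
verdict: equivalent


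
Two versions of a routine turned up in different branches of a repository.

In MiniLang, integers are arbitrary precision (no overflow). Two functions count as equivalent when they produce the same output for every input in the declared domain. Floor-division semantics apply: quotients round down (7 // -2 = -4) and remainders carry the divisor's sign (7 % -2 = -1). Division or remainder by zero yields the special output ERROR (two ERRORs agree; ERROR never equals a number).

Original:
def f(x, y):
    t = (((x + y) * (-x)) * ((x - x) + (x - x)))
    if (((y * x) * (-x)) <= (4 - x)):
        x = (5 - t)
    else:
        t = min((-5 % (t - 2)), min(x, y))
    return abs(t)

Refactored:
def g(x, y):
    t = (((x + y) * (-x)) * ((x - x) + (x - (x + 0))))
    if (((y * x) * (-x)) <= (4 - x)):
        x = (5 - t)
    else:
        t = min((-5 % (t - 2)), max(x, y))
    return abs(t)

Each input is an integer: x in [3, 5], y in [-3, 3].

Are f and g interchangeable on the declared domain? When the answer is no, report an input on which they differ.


There is a counterexample at x=3, y=-3: 3 on one side, 1 on the other.
f: t = 0; (((y * x) * (-x)) <= (4 - x)) -> false; t = -3; return 3
g: t = 0; (((y * x) * (-x)) <= (4 - x)) -> false; t = -1; return 1
verdict: not equivalent; witness: x=3, y=-3


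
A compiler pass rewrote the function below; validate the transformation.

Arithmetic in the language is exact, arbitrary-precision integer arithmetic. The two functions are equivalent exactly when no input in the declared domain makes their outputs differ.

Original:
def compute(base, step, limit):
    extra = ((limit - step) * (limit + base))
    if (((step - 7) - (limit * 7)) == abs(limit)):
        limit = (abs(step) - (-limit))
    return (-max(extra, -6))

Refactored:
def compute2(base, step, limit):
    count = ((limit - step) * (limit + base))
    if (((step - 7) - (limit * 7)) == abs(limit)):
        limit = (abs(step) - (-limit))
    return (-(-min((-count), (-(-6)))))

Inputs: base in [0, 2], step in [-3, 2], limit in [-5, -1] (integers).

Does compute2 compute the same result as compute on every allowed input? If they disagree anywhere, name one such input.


The two are interchangeable: min/max/abs usage differs, local variable names differ, and every declared input agrees.
Tracing base=2, step=0, limit=-1: compute: extra=-1, then (((step - 7) - (limit * 7)) == abs(limit)) is false, then returns 1 | compute2: count=-1, then (((step - 7) - (limit * 7)) == abs(limit)) is false, then returns 1 — matching result 1.
Sweeping the whole domain (90 inputs) finds no disagreement.
verdict: equivalent


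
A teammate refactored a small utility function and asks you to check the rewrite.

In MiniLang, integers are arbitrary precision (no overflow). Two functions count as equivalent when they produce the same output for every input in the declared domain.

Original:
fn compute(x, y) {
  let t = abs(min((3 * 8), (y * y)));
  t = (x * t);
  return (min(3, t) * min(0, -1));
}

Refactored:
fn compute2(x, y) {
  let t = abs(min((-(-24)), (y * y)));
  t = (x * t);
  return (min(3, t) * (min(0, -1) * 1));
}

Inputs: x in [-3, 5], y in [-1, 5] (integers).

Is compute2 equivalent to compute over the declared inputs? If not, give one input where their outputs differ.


The two versions differ — the changes include constant usage differs.
Spot check at x=4, y=-1 — compute: t=1, then t=4, then returns -3. compute2: t=1, then t=4, then returns -3. Both give -3.
Every one of the 63 inputs gives matching results.
verdict: equivalent


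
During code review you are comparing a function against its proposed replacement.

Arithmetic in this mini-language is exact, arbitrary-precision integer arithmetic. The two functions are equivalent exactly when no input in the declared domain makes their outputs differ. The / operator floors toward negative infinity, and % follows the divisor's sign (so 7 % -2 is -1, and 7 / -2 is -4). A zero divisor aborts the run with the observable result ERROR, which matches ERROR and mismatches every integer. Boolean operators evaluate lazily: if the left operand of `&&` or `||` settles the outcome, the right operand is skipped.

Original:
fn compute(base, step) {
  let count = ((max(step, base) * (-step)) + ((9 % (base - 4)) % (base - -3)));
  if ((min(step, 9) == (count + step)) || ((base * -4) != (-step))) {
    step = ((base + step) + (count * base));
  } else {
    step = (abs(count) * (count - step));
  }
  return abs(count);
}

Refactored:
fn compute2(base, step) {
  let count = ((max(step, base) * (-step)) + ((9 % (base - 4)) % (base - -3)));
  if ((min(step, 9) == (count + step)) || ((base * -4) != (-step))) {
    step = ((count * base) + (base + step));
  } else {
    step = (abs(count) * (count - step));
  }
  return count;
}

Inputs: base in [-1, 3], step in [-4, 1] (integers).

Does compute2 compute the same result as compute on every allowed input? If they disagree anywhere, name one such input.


Try base=-1, step=-4.
compute: count=-3, then ((min(step, 9) == (count + step)) || ((base * -4) != (-step))) is false, then step=3, then returns 3
compute2: count=-3, then ((min(step, 9) == (count + step)) || ((base * -4) != (-step))) is false, then step=3, then returns -3
3 against -3: the behavior changed.
verdict: not equivalent; witness: base=-1, step=-4


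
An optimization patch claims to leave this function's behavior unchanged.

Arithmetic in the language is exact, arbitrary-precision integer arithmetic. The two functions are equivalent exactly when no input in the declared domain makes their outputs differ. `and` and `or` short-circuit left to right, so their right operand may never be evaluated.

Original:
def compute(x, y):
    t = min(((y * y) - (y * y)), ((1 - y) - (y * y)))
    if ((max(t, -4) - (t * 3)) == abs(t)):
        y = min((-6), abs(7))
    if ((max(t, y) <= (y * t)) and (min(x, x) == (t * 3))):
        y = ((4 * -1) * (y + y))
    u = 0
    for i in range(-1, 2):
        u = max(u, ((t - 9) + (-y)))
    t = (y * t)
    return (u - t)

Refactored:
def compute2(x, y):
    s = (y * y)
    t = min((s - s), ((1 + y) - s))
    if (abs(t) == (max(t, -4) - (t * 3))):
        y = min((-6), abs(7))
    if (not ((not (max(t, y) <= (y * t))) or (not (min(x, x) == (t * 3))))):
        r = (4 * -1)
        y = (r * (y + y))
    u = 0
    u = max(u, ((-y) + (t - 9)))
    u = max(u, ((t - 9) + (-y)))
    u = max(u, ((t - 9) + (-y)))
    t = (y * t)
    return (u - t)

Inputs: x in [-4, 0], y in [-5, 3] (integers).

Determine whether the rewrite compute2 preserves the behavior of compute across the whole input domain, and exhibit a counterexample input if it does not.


These are not equivalent — on x=-4, y=-5 the outputs split (-95 vs -145).
compute: t becomes -19; next ((max(t, -4) - (t * 3)) == abs(t)) evaluates to false; next ((max(t, y) <= (y * t)) and (min(x, x) == (t * 3))) evaluates to false; next u becomes 0; next at i=-1:; next u becomes 0; next at i=0:; next u becomes 0; next at i=1:; next u becomes 0; next t becomes 95; next final value -95
compute2: s becomes 25; next t becomes -29; next (abs(t) == (max(t, -4) - (t * 3))) evaluates to false; next (not ((not (max(t, y) <= (y * t))) or (not (min(x, x) == (t * 3))))) evaluates to false; next u becomes 0; next u becomes 0; next u becomes 0; next u becomes 0; next t becomes 145; next final value -145
verdict: not equivalent; witness: x=-4, y=-5


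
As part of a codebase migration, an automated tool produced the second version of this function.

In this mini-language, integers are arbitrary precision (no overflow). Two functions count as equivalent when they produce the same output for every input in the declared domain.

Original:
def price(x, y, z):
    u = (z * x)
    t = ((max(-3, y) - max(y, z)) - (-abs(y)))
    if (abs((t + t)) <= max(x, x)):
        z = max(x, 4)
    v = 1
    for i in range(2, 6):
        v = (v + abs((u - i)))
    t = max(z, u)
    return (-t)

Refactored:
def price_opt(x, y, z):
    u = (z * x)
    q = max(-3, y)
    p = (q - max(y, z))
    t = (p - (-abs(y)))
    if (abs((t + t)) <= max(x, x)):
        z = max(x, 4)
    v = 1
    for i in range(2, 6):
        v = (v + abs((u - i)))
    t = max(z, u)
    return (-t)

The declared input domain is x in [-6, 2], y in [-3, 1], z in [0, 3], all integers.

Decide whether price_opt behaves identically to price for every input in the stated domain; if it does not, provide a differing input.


Changes here: local variable names differ, plus statement counts differ; the full 180-point sweep finds no disagreement.
verdict: equivalent


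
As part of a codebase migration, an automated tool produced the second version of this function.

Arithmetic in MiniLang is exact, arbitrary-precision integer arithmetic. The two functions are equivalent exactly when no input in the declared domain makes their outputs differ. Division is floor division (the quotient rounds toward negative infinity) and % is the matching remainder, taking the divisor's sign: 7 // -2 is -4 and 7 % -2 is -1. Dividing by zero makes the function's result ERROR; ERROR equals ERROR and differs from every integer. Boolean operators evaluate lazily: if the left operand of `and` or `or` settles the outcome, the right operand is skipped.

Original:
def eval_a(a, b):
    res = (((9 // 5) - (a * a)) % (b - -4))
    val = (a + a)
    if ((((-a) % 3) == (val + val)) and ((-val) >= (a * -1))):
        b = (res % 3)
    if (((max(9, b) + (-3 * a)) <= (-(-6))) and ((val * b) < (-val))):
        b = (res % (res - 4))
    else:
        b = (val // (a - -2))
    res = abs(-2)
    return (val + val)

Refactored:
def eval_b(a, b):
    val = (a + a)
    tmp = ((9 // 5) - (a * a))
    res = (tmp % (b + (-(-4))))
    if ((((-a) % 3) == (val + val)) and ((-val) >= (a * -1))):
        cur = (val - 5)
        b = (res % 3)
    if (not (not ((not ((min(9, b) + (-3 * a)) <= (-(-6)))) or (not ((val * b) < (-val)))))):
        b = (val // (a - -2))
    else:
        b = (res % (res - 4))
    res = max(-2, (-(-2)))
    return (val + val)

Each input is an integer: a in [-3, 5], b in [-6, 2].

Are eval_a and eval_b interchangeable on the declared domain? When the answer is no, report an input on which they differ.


a=-2, b=0 yields ERROR from eval_a but -8 from eval_b.
verdict: not equivalent; witness: a=-2, b=0


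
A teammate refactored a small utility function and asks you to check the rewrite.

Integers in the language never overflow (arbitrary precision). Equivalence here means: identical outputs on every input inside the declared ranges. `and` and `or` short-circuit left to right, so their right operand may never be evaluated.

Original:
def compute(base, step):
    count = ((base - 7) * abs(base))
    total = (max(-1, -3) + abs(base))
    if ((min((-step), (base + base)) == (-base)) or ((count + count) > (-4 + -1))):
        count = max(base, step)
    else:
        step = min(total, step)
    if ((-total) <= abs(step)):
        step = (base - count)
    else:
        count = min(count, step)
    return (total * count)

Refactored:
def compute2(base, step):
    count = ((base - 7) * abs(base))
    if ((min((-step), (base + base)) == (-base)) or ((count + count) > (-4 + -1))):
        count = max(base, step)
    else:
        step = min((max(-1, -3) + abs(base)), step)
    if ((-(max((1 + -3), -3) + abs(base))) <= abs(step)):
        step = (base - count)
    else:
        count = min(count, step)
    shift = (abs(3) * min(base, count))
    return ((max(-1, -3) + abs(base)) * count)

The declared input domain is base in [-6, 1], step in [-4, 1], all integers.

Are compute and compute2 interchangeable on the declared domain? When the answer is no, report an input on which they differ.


Not equivalent: base=0, step=-1 separates them (0 vs 1).
compute: count := 0 | total := -1 | ((min((-step), (base + base)) == (-base)) or ((count + count) > (-4 + -1))): true | count := 0 | ((-total) <= abs(step)): true | step := 0 | result 0
compute2: count := 0 | ((min((-step), (base + base)) == (-base)) or ((count + count) > (-4 + -1))): true | count := 0 | ((-(max((1 + -3), -3) + abs(base))) <= abs(step)): false | count := -1 | shift := -3 | result 1
verdict: not equivalent; witness: base=0, step=-1


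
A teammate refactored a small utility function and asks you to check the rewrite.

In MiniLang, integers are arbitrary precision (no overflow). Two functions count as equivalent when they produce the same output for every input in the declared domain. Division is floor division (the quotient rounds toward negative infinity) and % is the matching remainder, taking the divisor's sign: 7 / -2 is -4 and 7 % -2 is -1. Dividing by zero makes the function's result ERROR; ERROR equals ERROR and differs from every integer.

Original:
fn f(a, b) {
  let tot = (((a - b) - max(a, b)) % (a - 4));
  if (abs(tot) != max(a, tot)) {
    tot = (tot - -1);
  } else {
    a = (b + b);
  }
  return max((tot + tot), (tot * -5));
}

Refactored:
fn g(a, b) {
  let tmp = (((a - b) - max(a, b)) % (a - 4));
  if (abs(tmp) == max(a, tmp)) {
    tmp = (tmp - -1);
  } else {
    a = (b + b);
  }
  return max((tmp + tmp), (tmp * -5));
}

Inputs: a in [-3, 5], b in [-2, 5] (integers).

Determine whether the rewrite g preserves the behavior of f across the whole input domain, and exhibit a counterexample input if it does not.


Consider the input a=-3, b=-2.
f: tot := -6 | (abs(tot) != max(a, tot)): true | tot := -5 | result 25
g: tmp := -6 | (abs(tmp) == max(a, tmp)): false | a := -4 | result 30
25 != 30, so the rewrite changes behavior.
verdict: not equivalent; witness: a=-3, b=-2


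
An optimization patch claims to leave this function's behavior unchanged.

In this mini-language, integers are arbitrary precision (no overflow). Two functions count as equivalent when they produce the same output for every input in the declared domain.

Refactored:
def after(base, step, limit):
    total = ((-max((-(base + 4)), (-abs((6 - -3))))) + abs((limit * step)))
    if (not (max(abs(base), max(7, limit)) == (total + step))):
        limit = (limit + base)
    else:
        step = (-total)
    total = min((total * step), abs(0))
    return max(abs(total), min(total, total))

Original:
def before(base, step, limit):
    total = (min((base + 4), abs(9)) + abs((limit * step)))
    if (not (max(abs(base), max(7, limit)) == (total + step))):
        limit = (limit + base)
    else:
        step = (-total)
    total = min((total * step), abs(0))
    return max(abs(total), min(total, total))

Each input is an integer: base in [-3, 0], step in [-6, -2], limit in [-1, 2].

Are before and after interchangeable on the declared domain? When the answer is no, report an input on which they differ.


Behavior is preserved: although arithmetic usage differs; constant usage differs; min/max/abs usage differs, the outputs never diverge.
Spot check at base=-1, step=-4, limit=2 — before: total=11, then (not (max(abs(base), max(7, limit)) == (total + step))) is false, then step=-11, then total=-121, then returns 121. after: total=11, then (not (max(abs(base), max(7, limit)) == (total + step))) is false, then step=-11, then total=-121, then returns 121. Both give 121.
Sweeping the whole domain (80 inputs) finds no disagreement.
verdict: equivalent


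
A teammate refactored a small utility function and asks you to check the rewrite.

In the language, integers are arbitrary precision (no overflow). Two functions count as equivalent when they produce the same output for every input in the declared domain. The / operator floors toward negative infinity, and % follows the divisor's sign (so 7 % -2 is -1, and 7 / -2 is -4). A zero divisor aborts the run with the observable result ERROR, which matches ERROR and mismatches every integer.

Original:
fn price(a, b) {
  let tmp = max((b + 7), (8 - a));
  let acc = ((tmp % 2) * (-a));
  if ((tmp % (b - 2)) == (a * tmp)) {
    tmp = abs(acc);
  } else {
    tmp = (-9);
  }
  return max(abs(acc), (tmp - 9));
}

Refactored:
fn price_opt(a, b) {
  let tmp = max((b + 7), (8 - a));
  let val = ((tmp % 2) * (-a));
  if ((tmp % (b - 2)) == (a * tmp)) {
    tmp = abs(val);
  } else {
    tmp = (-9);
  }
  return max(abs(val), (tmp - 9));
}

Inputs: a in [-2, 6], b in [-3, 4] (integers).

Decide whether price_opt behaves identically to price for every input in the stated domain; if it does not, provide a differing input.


Reading the diff, among the changes: local variable names differ.
One worked example (a=0, b=-2) — price: tmp := 8 | acc := 0 | ((tmp % (b - 2)) == (a * tmp)): true | tmp := 0 | result 0; price_opt: tmp := 8 | val := 0 | ((tmp % (b - 2)) == (a * tmp)): true | tmp := 0 | result 0; agreement on 0.
Sweeping the whole domain (72 inputs) finds no disagreement.
verdict: equivalent


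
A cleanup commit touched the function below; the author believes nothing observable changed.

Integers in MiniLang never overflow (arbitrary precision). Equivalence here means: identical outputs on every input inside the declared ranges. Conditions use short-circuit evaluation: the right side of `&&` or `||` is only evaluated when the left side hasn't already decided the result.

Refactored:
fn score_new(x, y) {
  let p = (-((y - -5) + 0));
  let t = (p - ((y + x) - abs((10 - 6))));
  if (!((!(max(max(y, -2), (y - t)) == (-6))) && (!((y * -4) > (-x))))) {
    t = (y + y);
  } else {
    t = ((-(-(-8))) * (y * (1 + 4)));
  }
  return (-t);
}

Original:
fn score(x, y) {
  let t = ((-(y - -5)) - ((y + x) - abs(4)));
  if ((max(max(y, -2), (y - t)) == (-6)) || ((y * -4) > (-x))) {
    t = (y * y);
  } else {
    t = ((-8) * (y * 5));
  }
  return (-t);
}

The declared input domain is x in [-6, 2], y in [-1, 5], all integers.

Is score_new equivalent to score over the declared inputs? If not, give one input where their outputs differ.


Evaluate both at x=-3, y=-1.
score: t = 4; ((max(max(y, -2), (y - t)) == (-6)) || ((y * -4) > (-x))) -> true; t = 1; return -1
score_new: p = -4; t = 4; (!((!(max(max(y, -2), (y - t)) == (-6))) && (!((y * -4) > (-x))))) -> true; t = -2; return 2
-1 != 2, so the rewrite changes behavior.
verdict: not equivalent; witness: x=-3, y=-1


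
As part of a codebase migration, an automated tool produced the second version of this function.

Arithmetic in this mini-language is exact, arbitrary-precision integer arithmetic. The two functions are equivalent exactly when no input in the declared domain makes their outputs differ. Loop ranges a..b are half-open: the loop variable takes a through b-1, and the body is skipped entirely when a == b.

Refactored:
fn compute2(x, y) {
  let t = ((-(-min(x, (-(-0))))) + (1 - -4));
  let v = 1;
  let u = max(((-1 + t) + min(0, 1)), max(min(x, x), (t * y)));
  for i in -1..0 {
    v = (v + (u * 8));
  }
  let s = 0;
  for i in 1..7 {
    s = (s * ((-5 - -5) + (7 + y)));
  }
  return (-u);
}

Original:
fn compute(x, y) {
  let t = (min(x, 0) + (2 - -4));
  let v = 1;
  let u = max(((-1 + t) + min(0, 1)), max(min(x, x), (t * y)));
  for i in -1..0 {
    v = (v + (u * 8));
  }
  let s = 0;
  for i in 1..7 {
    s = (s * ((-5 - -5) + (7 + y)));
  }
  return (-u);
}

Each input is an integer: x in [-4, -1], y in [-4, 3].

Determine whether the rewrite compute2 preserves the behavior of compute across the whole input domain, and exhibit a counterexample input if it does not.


There is a counterexample at x=-4, y=-4: -1 on one side, 0 on the other.
compute: t := 2 | v := 1 | u := 1 | iter i=-1: | v := 9 | s := 0 | iter i=1: | s := 0 | iter i=2: | s := 0 | iter i=3: | s := 0 | iter i=4: | s := 0 | iter i=5: | s := 0 | iter i=6: | s := 0 | result -1
compute2: t := 1 | v := 1 | u := 0 | iter i=-1: | v := 1 | s := 0 | iter i=1: | s := 0 | iter i=2: | s := 0 | iter i=3: | s := 0 | iter i=4: | s := 0 | iter i=5: | s := 0 | iter i=6: | s := 0 | result 0
verdict: not equivalent; witness: x=-4, y=-4
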